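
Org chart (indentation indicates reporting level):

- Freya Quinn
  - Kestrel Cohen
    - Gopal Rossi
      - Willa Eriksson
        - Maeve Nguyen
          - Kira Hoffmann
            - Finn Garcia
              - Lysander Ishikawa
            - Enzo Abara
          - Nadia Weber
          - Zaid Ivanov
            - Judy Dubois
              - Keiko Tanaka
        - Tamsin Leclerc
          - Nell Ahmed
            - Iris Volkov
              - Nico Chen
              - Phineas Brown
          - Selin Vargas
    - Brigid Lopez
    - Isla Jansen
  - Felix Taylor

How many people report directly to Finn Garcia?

1

Finn Garcia directly manages Lysander Ishikawa. That is 1 direct report.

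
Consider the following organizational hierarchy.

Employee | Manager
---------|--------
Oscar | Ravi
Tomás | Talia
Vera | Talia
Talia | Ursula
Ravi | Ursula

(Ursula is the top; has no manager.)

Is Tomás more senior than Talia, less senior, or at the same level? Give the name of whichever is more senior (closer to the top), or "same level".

Tomás is 2 levels below Ursula; Talia is 1. Talia is higher.

Talia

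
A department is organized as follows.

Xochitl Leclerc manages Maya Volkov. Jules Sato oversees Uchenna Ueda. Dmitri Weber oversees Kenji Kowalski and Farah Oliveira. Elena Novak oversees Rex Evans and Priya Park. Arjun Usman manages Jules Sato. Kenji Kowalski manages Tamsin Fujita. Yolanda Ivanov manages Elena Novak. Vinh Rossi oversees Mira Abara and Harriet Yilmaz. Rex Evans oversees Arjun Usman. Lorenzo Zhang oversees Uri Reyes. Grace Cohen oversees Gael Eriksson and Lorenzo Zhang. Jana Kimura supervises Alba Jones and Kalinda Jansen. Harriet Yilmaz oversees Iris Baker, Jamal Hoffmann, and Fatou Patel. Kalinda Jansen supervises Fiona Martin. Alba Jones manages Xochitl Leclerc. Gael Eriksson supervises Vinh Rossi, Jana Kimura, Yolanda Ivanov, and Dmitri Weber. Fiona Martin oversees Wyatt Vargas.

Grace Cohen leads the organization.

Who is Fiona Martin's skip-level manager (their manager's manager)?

Fiona Martin reports to Kalinda Jansen, and Kalinda Jansen reports to Jana Kimura. So Fiona Martin's skip-level manager is Jana Kimura.

Jana Kimura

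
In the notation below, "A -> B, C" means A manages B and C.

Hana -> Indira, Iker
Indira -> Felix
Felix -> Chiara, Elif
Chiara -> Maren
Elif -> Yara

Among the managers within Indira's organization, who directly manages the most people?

Direct-report counts within Indira's organization: Indira has 1; Felix has 2; Elif has 1; Chiara has 1. The largest is 2, held by Felix.

Felix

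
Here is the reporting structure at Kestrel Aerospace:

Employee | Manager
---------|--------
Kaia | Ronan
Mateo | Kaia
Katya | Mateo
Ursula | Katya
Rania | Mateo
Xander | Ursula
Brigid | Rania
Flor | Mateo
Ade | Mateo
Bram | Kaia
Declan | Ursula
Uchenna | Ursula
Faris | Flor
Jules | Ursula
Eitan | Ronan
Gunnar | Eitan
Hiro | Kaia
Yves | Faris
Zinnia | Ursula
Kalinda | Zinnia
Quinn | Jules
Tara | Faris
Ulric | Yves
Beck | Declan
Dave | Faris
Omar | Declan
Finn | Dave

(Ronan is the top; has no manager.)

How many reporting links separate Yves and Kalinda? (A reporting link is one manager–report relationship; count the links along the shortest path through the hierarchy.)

7

Yves is 3 levels below Mateo, and Kalinda is 4 levels below Mateo (their lowest common manager). The shortest path runs up from Yves to Mateo and back down to Kalinda: 3 + 4 = 7 links.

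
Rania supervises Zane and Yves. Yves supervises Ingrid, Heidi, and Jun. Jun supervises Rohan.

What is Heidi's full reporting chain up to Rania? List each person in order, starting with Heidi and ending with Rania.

Heidi reports to Yves. Yves reports to Rania. Rania is at the top.

Heidi -> Yves -> Rania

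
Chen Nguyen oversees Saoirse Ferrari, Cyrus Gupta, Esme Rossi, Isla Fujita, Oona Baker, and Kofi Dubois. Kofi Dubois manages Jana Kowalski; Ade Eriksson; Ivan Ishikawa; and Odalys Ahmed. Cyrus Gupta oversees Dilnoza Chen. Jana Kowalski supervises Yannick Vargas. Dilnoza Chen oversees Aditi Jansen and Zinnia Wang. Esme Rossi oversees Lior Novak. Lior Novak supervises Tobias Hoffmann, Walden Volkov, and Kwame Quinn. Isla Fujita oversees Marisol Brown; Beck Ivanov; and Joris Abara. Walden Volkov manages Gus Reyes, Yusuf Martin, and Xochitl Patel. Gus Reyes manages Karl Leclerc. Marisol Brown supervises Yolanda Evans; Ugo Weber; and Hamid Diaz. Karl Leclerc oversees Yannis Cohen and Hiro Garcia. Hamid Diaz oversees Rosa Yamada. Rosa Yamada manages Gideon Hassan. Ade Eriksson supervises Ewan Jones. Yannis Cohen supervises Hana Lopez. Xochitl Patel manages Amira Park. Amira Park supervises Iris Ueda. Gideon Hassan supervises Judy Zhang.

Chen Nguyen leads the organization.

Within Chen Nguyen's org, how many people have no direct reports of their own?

The people in Chen Nguyen's organization with no one reporting to them are Oona Baker, Saoirse Ferrari, Joris Abara, Beck Ivanov, Judy Zhang, Ugo Weber, Yolanda Evans, Tobias Hoffmann, Kwame Quinn, Iris Ueda, Yusuf Martin, Hiro Garcia, Hana Lopez, Zinnia Wang, Aditi Jansen, Odalys Ahmed, Ivan Ishikawa, Ewan Jones, Yannick Vargas. That is 19.

19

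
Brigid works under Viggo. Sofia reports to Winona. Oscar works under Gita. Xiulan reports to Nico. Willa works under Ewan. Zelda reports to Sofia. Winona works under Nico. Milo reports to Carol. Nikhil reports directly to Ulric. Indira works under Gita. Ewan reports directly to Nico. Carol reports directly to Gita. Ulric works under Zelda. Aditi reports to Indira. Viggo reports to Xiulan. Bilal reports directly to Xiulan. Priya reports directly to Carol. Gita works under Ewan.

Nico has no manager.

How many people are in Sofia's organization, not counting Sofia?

Sofia directly manages Zelda. Under Zelda: Ulric, Nikhil (2). That's 3 in total.

3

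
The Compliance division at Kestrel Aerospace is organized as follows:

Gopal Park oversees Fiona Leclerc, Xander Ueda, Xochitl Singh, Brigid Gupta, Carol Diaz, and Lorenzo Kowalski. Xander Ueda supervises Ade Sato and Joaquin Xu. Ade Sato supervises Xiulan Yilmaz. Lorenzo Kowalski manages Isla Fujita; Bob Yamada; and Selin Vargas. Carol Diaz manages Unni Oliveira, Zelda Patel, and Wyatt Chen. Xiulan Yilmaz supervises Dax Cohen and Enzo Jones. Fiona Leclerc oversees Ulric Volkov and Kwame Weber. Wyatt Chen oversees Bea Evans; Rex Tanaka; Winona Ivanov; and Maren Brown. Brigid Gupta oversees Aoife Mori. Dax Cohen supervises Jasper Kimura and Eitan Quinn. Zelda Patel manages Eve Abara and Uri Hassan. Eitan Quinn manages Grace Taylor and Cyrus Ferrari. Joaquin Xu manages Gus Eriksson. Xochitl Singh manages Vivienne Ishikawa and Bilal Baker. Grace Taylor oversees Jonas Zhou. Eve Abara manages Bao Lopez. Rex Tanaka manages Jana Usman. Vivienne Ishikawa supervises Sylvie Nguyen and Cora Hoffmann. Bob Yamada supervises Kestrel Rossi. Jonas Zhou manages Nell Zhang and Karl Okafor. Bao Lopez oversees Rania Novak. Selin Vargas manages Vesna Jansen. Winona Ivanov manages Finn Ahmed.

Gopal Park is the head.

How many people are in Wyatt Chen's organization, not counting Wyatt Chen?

Wyatt Chen directly manages Bea Evans, Rex Tanaka, Winona Ivanov, Maren Brown. Bea Evans has no reports. Under Rex Tanaka: Jana Usman (1). Under Winona Ivanov: Finn Ahmed (1). Maren Brown has no reports. So Wyatt Chen's organization is 4 direct reports plus everyone under them: 1 + 2 + 2 + 1 = 6.

6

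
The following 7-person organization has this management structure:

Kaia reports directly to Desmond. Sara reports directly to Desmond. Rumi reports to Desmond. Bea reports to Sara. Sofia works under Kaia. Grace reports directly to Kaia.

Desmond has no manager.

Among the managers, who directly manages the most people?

Direct-report counts: Desmond has 3; Sara has 1; Kaia has 2. The largest is 3, held by Desmond.

Desmond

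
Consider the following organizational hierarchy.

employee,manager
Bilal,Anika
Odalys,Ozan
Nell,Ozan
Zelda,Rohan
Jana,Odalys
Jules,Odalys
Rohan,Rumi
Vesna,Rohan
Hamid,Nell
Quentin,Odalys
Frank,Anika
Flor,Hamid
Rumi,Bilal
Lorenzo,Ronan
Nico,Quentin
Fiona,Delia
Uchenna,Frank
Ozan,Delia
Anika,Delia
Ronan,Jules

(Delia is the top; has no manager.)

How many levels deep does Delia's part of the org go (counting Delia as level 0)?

5

The longest chain under Delia runs Delia → Ozan → Odalys → Jules → Ronan → Lorenzo, which is 5 levels below Delia.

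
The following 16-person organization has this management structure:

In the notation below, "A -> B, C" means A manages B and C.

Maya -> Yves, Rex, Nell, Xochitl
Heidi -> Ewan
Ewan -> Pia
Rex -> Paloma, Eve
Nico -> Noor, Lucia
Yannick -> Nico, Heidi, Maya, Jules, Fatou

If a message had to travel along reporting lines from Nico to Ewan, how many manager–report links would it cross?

Nico is 1 level below Yannick, and Ewan is 2 levels below Yannick (their lowest common manager). The shortest path runs up from Nico to Yannick and back down to Ewan: 1 + 2 = 3 links.

3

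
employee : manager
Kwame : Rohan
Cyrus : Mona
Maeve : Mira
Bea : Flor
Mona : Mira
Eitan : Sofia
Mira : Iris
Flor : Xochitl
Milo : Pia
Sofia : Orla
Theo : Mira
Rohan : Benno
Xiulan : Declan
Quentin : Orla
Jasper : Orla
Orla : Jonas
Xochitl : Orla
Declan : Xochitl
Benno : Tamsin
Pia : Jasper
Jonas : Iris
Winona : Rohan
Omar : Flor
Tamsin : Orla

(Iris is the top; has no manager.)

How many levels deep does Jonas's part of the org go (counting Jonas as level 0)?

The longest chain under Jonas runs Jonas → Orla → Tamsin → Benno → Rohan → Kwame, which is 5 levels below Jonas.

5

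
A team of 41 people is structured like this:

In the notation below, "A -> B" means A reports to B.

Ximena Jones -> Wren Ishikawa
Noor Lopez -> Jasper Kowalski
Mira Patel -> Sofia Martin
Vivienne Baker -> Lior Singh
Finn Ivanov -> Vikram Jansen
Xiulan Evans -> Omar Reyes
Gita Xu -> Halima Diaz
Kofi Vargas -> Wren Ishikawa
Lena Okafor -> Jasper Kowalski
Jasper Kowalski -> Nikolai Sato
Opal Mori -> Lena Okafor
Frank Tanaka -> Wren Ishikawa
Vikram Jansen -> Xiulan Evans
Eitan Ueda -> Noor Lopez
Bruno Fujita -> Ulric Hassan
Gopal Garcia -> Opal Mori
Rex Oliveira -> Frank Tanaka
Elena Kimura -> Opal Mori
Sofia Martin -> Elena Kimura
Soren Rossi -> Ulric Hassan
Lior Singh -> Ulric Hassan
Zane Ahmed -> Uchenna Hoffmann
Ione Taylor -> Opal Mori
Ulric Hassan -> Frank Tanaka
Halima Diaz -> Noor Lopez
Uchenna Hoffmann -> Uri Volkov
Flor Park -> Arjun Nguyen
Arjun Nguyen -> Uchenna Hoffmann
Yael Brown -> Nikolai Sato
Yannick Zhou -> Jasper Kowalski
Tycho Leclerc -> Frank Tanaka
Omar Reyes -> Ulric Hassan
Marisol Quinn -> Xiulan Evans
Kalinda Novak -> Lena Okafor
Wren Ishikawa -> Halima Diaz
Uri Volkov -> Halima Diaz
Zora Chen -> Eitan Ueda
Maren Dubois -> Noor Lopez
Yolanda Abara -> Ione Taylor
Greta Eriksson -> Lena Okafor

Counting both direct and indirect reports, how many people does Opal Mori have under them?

6

Opal Mori directly manages Gopal Garcia, Elena Kimura, Ione Taylor. Gopal Garcia has no reports. Under Elena Kimura: Sofia Martin, Mira Patel (2). Under Ione Taylor: Yolanda Abara (1). So Opal Mori's organization is 3 direct reports plus everyone under them: 1 + 3 + 2 = 6.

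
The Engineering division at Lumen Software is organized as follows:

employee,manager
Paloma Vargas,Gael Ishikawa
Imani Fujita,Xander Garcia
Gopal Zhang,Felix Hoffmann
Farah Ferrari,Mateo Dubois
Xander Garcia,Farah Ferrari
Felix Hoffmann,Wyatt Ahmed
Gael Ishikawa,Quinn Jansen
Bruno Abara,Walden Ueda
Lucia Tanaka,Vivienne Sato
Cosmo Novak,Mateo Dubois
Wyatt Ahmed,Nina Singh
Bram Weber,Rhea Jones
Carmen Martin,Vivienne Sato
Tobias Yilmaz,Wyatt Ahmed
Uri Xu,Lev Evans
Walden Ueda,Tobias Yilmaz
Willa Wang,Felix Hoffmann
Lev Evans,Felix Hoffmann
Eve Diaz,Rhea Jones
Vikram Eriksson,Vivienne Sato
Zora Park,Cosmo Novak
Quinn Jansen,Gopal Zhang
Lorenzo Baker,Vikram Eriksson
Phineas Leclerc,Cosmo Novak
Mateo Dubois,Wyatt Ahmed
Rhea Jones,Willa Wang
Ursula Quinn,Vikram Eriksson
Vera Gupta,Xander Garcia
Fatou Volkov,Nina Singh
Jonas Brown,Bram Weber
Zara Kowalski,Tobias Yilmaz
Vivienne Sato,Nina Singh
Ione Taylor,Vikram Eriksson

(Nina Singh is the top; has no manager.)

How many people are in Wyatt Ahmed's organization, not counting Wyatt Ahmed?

24

Wyatt Ahmed directly manages Felix Hoffmann, Tobias Yilmaz, Mateo Dubois. Under Felix Hoffmann: Lev Evans, Uri Xu, Willa Wang, Rhea Jones, Eve Diaz, Bram Weber, Jonas Brown, Gopal Zhang, Quinn Jansen, Gael Ishikawa, Paloma Vargas (11). Under Tobias Yilmaz: Zara Kowalski, Walden Ueda, Bruno Abara (3). Under Mateo Dubois: Cosmo Novak, Phineas Leclerc, Zora Park, Farah Ferrari, Xander Garcia, Imani Fujita, Vera Gupta (7). So Wyatt Ahmed's organization is 3 direct reports plus everyone under them: 12 + 4 + 8 = 24.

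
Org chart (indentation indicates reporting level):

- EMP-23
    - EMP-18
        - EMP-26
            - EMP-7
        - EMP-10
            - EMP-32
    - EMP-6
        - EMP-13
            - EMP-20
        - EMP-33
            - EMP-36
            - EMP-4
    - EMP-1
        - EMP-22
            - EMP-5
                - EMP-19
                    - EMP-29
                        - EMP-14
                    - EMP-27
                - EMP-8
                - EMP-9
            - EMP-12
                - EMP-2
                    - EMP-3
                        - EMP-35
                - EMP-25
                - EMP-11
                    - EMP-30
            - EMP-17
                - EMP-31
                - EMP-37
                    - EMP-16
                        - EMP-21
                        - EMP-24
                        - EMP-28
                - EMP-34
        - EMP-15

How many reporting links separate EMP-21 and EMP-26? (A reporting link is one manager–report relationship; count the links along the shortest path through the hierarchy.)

8

EMP-21 is 6 levels below EMP-23, and EMP-26 is 2 levels below EMP-23 (their lowest common manager). The shortest path runs up from EMP-21 to EMP-23 and back down to EMP-26: 6 + 2 = 8 links.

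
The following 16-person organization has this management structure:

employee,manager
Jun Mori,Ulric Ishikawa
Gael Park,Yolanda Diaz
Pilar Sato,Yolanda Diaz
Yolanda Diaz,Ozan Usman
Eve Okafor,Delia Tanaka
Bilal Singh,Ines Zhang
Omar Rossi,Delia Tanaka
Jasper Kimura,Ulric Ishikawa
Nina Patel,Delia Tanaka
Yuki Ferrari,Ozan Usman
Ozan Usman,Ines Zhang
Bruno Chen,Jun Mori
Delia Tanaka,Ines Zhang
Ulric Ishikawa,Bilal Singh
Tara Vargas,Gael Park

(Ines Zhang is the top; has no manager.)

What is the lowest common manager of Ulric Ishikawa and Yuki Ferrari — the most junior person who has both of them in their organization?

Ines Zhang

Ulric Ishikawa's chain of managers is Bilal Singh, Ines Zhang. Yuki Ferrari's chain of managers is Ozan Usman, Ines Zhang. The first manager that appears in both chains is Ines Zhang.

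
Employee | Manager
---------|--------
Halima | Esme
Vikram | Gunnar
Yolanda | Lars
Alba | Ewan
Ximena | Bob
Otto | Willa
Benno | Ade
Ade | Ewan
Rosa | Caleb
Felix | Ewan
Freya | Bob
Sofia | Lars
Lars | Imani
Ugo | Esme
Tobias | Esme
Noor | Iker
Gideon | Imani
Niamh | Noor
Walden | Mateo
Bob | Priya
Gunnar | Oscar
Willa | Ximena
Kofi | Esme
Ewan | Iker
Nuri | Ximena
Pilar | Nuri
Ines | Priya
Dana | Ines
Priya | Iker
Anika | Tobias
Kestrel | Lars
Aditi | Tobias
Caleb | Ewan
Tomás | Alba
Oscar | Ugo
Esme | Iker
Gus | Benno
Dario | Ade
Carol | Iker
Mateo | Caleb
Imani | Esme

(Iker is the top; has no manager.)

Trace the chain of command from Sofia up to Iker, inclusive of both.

Sofia reports to Lars. Lars reports to Imani. Imani reports to Esme. Esme reports to Iker. Iker is at the top.

Sofia -> Lars -> Imani -> Esme -> Iker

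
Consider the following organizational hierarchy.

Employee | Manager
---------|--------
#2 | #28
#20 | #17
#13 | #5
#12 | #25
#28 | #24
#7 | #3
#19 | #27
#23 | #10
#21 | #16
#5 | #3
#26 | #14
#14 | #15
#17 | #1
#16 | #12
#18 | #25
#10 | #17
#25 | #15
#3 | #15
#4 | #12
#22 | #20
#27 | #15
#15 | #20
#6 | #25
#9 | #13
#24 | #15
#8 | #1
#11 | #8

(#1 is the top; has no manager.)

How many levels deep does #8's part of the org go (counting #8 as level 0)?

The longest chain under #8 runs #8 → #11, which is 1 level below #8.

1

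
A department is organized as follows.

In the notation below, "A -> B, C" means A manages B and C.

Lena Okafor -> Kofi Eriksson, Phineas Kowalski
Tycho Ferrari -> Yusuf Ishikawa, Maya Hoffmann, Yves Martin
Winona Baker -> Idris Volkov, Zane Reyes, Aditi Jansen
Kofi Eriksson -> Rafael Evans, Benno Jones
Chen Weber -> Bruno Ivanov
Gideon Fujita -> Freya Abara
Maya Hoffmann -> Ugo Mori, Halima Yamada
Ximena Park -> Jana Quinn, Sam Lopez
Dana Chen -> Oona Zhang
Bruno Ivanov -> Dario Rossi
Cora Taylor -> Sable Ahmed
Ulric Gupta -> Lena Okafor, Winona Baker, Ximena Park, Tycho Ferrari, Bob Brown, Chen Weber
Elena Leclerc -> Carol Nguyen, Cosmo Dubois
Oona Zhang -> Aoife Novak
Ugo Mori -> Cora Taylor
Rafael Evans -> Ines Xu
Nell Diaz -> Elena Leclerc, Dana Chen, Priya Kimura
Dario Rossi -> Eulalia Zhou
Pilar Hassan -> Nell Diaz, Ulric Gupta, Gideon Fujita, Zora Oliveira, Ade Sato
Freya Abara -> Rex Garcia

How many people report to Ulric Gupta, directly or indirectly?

26

Ulric Gupta directly manages Lena Okafor, Winona Baker, Ximena Park, Tycho Ferrari, Bob Brown, Chen Weber. Under Lena Okafor: Phineas Kowalski, Kofi Eriksson, Benno Jones, Rafael Evans, Ines Xu (5). Under Winona Baker: Aditi Jansen, Zane Reyes, Idris Volkov (3). Under Ximena Park: Sam Lopez, Jana Quinn (2). Under Tycho Ferrari: Yves Martin, Maya Hoffmann, Halima Yamada, Ugo Mori, Cora Taylor, Sable Ahmed, Yusuf Ishikawa (7). Bob Brown has no reports. Under Chen Weber: Bruno Ivanov, Dario Rossi, Eulalia Zhou (3). So Ulric Gupta's organization is 6 direct reports plus everyone under them: 6 + 4 + 3 + 8 + 1 + 4 = 26.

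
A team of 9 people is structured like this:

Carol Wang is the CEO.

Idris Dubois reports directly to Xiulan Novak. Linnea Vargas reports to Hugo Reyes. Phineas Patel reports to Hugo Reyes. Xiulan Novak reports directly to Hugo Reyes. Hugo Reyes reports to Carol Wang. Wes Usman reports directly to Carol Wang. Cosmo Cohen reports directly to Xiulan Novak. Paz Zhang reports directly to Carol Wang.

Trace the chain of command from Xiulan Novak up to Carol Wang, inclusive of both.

Xiulan Novak -> Hugo Reyes -> Carol Wang

Xiulan Novak reports to Hugo Reyes. Hugo Reyes reports to Carol Wang. Carol Wang is at the top.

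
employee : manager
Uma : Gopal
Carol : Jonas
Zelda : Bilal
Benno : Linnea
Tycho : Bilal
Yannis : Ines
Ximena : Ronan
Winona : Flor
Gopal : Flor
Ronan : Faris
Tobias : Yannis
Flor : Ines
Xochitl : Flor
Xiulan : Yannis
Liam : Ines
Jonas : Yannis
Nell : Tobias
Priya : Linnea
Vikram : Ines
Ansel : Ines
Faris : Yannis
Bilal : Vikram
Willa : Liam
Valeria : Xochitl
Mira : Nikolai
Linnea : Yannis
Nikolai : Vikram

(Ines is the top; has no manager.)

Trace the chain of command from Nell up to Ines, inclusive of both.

Nell -> Tobias -> Yannis -> Ines

Nell reports to Tobias. Tobias reports to Yannis. Yannis reports to Ines. Ines is at the top.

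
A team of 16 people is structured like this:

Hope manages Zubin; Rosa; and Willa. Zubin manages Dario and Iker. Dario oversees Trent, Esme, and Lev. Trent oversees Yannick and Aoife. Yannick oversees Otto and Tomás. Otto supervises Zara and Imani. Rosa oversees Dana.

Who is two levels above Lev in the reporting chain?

Zubin

Lev reports to Dario, and Dario reports to Zubin. So Lev's skip-level manager is Zubin.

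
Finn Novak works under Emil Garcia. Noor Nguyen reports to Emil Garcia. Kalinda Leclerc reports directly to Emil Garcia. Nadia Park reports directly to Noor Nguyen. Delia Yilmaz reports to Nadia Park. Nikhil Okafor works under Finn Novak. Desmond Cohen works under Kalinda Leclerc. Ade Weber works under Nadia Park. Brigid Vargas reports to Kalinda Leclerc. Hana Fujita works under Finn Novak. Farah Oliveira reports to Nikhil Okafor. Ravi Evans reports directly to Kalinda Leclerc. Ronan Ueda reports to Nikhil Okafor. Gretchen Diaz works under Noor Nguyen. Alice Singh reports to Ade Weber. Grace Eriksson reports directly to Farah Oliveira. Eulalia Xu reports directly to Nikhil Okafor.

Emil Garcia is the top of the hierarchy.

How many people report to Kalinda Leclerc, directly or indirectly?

Kalinda Leclerc directly manages Desmond Cohen, Brigid Vargas, Ravi Evans. Desmond Cohen has no reports. Brigid Vargas has no reports. Ravi Evans has no reports. So Kalinda Leclerc's organization is 3 direct reports plus everyone under them: 1 + 1 + 1 = 3.

3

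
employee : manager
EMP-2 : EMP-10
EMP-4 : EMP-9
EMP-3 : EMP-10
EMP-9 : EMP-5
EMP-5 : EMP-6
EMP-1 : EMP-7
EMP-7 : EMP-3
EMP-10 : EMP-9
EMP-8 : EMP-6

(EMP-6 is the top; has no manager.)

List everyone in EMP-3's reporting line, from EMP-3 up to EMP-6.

EMP-3 reports to EMP-10. EMP-10 reports to EMP-9. EMP-9 reports to EMP-5. EMP-5 reports to EMP-6. EMP-6 is at the top.

EMP-3 -> EMP-10 -> EMP-9 -> EMP-5 -> EMP-6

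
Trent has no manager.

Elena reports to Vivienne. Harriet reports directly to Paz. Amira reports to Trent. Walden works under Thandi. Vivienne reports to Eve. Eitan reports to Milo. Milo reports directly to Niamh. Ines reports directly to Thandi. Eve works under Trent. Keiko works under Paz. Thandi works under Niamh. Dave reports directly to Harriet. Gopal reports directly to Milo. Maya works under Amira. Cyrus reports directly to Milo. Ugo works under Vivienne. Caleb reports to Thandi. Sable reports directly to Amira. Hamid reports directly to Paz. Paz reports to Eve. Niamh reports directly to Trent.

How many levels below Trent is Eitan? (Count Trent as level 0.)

3

Chain from Eitan up to Trent: Eitan → Milo → Niamh → Trent. That is 3 steps up, so Eitan is 3 levels below Trent.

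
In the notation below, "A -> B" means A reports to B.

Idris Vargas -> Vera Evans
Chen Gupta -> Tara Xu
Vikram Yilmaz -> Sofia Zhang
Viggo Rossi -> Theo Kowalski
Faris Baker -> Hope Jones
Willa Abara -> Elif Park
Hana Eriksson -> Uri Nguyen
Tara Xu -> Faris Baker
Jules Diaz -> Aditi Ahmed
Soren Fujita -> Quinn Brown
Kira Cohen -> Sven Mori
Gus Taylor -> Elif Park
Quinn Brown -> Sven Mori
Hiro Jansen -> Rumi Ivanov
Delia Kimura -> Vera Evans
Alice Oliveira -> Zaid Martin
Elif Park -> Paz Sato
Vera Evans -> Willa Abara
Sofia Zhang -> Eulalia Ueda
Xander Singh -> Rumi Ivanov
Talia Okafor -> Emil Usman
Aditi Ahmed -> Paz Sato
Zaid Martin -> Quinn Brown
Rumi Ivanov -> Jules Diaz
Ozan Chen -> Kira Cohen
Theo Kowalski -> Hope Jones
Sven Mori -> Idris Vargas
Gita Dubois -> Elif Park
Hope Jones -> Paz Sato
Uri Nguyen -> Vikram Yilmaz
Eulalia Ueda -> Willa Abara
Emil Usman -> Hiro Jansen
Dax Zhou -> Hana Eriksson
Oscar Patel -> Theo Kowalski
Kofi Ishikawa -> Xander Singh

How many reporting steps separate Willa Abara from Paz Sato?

2

Chain from Willa Abara up to Paz Sato: Willa Abara → Elif Park → Paz Sato. That is 2 steps up, so Willa Abara is 2 levels below Paz Sato.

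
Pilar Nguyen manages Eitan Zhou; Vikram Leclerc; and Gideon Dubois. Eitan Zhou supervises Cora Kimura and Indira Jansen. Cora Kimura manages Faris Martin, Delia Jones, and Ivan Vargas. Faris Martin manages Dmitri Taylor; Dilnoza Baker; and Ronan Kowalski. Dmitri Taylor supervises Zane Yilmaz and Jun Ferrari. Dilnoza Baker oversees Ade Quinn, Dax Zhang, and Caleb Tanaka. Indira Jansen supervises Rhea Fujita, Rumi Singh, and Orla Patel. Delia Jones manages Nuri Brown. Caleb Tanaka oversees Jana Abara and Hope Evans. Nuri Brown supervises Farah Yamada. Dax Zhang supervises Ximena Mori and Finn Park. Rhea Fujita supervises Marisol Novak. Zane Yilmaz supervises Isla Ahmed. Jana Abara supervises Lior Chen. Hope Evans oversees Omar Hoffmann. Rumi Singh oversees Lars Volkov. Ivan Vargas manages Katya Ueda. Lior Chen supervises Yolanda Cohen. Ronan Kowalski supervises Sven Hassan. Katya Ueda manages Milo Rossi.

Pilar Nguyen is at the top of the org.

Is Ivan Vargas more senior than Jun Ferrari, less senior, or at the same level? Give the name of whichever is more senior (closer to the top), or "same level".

Ivan Vargas

Ivan Vargas is 3 levels below Pilar Nguyen; Jun Ferrari is 5. Ivan Vargas is higher.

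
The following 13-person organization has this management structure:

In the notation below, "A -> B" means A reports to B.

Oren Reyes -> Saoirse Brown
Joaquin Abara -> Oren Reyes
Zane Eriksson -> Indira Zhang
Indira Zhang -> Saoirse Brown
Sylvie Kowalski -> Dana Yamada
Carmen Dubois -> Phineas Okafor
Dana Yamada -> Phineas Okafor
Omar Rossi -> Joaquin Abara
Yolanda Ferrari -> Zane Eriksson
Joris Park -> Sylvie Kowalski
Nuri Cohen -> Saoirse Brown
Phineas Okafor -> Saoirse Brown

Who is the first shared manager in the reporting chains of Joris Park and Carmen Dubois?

Phineas Okafor

Joris Park's chain of managers is Sylvie Kowalski, Dana Yamada, Phineas Okafor, Saoirse Brown. Carmen Dubois's chain of managers is Phineas Okafor, Saoirse Brown. The first manager that appears in both chains is Phineas Okafor.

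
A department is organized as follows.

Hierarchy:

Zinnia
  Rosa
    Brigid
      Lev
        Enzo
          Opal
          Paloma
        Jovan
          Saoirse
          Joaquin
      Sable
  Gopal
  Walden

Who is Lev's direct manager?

Lev reports directly to Brigid.

Brigid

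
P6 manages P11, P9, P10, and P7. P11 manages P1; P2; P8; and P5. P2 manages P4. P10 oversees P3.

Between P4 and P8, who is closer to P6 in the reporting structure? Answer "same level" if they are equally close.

P8

P4 is 3 levels below P6; P8 is 2. P8 is higher.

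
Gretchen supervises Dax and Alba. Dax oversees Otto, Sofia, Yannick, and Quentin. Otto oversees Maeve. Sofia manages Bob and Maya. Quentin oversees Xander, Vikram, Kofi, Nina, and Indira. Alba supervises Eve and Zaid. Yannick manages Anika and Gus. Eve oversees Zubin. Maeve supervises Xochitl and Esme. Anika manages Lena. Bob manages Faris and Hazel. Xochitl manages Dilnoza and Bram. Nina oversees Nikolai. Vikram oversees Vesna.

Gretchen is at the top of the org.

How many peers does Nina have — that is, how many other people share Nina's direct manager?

Nina reports to Quentin. Quentin's other direct reports are Indira, Xander, Vikram, Kofi — 4 peers.

4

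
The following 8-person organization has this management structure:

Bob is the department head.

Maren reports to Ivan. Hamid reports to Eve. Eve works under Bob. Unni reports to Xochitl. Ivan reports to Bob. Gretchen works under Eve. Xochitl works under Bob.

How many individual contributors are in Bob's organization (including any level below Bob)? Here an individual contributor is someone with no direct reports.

4

The people in Bob's organization with no one reporting to them are Maren, Unni, Gretchen, Hamid. That is 4.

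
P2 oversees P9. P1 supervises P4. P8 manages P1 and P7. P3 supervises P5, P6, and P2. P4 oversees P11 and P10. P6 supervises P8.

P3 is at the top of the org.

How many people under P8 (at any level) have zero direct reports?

The people in P8's organization with no one reporting to them are P7, P10, P11. That is 3.

3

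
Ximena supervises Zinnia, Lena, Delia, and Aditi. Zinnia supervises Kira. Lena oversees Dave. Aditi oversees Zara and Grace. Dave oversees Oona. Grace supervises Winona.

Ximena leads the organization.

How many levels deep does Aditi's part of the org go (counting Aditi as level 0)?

The longest chain under Aditi runs Aditi → Grace → Winona, which is 2 levels below Aditi.

2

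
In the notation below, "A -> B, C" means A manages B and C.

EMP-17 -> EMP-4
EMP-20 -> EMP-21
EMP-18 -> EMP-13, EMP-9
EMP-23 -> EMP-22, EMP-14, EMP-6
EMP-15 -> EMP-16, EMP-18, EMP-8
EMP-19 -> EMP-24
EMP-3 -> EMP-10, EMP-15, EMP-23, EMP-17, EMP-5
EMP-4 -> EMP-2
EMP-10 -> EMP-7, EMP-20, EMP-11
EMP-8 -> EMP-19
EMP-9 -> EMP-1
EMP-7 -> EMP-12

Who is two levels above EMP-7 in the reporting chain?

EMP-7 reports to EMP-10, and EMP-10 reports to EMP-3. So EMP-7's skip-level manager is EMP-3.

EMP-3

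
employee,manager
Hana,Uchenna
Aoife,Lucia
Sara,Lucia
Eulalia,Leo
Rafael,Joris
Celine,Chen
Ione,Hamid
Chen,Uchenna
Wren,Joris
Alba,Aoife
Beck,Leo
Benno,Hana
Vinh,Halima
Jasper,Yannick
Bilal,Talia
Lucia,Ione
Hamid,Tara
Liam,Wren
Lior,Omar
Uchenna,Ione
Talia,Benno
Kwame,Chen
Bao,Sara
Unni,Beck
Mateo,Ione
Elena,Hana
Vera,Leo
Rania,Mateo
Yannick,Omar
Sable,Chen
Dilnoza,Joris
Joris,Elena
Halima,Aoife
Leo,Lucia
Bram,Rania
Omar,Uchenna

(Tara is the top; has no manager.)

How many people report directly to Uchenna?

3

Uchenna directly manages Omar, Hana, Chen. That is 3 direct reports.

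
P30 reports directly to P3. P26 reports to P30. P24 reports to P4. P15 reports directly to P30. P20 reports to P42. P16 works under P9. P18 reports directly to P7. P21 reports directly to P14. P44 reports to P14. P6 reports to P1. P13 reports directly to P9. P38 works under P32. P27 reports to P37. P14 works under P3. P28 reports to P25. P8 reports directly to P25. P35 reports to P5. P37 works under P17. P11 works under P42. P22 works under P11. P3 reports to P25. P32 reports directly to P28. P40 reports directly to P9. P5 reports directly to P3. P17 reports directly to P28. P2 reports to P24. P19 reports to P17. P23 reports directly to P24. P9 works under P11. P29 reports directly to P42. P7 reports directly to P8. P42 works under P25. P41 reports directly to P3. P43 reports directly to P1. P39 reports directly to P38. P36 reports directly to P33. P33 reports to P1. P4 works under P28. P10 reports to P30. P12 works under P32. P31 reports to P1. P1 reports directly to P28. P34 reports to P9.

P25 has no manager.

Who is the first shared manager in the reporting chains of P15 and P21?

P15's chain of managers is P30, P3, P25. P21's chain of managers is P14, P3, P25. The first manager that appears in both chains is P3.

P3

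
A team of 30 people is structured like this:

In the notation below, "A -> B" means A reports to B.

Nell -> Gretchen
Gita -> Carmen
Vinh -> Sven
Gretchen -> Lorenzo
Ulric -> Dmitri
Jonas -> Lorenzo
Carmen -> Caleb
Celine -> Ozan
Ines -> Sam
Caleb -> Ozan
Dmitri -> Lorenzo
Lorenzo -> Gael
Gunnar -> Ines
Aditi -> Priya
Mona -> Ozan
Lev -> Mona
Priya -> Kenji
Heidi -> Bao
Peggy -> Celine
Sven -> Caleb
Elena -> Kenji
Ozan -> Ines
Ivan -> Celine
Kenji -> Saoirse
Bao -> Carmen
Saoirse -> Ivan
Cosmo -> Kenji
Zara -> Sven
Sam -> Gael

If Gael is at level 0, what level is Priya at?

8

Chain from Priya up to Gael: Priya → Kenji → Saoirse → Ivan → Celine → Ozan → Ines → Sam → Gael. That is 8 steps up, so Priya is 8 levels below Gael.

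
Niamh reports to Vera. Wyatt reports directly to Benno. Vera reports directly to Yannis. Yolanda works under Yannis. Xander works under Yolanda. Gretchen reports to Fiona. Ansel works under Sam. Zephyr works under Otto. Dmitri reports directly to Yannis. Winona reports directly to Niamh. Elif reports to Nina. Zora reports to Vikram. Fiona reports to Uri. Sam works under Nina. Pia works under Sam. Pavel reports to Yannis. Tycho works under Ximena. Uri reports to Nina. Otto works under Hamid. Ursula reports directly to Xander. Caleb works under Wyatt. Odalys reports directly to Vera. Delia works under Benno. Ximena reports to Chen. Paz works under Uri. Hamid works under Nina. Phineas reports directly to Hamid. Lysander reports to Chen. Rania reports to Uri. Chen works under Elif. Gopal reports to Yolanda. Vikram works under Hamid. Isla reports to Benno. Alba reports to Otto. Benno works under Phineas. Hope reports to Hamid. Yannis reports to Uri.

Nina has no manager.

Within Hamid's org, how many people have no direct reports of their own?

The people in Hamid's organization with no one reporting to them are Hope, Zephyr, Alba, Isla, Caleb, Delia, Zora. That is 7.

7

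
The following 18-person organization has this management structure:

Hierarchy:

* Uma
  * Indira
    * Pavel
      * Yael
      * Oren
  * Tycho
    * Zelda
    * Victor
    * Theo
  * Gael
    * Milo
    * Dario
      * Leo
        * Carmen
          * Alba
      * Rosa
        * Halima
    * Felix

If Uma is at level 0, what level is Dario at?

Chain from Dario up to Uma: Dario → Gael → Uma. That is 2 steps up, so Dario is 2 levels below Uma.

2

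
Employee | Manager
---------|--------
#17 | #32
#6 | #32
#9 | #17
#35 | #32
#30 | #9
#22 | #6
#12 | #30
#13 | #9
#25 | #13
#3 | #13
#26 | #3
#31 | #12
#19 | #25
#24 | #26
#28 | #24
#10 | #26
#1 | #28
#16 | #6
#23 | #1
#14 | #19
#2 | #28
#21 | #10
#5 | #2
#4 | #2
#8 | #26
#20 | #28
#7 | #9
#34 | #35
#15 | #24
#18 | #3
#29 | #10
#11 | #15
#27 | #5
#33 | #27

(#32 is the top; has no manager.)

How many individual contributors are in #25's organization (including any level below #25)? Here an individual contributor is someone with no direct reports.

The only person in #25's organization with no one reporting to them is #14. That is 1.

1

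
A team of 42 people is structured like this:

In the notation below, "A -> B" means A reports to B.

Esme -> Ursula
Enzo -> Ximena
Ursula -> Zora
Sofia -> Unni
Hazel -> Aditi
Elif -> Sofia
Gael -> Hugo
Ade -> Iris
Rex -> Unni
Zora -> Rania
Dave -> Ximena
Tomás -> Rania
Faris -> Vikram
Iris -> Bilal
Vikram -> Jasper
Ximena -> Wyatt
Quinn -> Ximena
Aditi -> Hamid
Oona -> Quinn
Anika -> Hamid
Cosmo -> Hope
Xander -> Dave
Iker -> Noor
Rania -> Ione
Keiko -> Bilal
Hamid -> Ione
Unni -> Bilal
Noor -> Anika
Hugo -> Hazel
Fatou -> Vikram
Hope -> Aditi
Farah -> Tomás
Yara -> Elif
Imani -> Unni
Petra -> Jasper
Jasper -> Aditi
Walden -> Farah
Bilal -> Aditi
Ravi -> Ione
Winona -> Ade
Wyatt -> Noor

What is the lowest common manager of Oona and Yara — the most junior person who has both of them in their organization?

Hamid

Oona's chain of managers is Quinn, Ximena, Wyatt, Noor, Anika, Hamid, Ione. Yara's chain of managers is Elif, Sofia, Unni, Bilal, Aditi, Hamid, Ione. The first manager that appears in both chains is Hamid.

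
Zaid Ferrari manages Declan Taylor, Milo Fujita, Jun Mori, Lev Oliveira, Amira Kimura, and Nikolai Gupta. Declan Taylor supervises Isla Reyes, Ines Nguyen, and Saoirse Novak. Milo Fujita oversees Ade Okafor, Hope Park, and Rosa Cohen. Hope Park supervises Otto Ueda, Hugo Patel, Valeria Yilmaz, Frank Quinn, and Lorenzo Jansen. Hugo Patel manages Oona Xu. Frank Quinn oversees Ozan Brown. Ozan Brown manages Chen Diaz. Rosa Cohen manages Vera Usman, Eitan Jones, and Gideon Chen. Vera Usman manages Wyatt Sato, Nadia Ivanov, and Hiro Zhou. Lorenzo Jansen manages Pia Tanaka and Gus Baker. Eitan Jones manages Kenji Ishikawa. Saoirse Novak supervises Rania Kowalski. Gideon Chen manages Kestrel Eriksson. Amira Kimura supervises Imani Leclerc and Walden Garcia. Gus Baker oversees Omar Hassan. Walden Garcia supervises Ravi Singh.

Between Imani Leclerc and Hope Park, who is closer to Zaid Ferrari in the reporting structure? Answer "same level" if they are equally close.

same level

Both Imani Leclerc and Hope Park are 2 levels below Zaid Ferrari.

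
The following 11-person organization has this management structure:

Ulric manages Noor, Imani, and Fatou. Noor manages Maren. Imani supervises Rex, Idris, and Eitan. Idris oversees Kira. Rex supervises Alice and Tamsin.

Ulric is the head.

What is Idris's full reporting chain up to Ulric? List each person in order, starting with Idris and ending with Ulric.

Idris reports to Imani. Imani reports to Ulric. Ulric is at the top.

Idris -> Imani -> Ulric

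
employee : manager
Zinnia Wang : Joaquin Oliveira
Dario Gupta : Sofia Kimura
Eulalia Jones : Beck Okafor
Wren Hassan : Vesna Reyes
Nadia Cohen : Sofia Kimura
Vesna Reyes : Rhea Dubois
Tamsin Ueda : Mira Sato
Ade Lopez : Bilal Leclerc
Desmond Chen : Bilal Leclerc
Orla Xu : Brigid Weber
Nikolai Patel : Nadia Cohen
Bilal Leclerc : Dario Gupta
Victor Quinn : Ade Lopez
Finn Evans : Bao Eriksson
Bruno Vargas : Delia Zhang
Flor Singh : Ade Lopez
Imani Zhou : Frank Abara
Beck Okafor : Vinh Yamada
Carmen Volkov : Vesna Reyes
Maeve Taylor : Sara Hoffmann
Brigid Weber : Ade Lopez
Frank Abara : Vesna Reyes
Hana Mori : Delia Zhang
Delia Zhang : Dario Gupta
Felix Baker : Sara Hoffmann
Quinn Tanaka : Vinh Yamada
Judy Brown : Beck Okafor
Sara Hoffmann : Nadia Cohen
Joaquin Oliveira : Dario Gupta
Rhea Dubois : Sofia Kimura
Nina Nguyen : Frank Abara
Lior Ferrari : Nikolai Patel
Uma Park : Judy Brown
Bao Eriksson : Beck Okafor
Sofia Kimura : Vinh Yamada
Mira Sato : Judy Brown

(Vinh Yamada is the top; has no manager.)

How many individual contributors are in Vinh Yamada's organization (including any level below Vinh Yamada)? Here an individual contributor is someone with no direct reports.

19

The people in Vinh Yamada's organization with no one reporting to them are Quinn Tanaka, Eulalia Jones, Tamsin Ueda, Uma Park, Finn Evans, Wren Hassan, Nina Nguyen, Imani Zhou, Carmen Volkov, Zinnia Wang, Desmond Chen, Victor Quinn, Flor Singh, Orla Xu, Hana Mori, Bruno Vargas, Lior Ferrari, Maeve Taylor, Felix Baker. That is 19.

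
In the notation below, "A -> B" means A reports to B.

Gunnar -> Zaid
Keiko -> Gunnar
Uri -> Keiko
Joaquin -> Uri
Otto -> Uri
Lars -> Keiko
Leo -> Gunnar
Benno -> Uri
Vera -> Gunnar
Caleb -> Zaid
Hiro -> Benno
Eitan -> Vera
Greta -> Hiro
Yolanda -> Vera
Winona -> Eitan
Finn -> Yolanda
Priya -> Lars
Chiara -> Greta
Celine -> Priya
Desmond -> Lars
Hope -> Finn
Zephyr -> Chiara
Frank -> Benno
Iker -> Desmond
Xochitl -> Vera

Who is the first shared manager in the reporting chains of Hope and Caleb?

Hope's chain of managers is Finn, Yolanda, Vera, Gunnar, Zaid. Caleb's chain of managers is Zaid. The first manager that appears in both chains is Zaid.

Zaid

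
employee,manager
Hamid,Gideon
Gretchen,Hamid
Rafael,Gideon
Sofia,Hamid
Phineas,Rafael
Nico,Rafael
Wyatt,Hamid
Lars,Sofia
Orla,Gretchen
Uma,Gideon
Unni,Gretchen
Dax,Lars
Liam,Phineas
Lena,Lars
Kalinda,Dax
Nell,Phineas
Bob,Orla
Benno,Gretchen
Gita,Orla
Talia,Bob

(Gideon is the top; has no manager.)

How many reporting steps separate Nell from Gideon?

Chain from Nell up to Gideon: Nell → Phineas → Rafael → Gideon. That is 3 steps up, so Nell is 3 levels below Gideon.

3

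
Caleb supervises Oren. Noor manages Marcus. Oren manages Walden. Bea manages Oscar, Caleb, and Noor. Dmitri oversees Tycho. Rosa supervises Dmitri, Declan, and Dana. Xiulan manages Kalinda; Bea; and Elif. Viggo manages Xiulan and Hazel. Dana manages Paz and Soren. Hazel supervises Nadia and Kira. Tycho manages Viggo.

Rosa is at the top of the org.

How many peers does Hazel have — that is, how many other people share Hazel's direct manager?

Hazel reports to Viggo. Viggo's other direct reports are Xiulan — 1 peer.

1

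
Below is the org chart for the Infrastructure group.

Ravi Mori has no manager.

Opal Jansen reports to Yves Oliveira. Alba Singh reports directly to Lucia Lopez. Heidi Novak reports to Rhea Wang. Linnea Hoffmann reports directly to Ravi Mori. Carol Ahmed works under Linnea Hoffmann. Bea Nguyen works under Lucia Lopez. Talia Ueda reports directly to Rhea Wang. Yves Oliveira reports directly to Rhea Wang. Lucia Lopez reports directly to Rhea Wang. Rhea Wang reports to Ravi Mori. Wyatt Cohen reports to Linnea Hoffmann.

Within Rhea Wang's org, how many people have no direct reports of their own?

The people in Rhea Wang's organization with no one reporting to them are Heidi Novak, Opal Jansen, Talia Ueda, Bea Nguyen, Alba Singh. That is 5.

5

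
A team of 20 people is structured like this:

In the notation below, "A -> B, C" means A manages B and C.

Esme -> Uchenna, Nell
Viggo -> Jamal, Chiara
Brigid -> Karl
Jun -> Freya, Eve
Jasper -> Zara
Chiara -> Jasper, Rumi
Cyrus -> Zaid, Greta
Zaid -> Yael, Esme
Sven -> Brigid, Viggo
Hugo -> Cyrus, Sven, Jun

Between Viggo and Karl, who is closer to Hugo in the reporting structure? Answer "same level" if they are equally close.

Viggo is 2 levels below Hugo; Karl is 3. Viggo is higher.

Viggo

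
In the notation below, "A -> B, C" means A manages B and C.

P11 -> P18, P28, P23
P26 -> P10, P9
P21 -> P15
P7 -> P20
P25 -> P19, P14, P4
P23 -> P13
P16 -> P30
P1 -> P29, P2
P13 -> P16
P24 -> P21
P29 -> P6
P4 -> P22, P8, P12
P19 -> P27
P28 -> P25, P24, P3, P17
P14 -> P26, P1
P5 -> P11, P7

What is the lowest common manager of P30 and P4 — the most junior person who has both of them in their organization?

P11

P30's chain of managers is P16, P13, P23, P11, P5. P4's chain of managers is P25, P28, P11, P5. The first manager that appears in both chains is P11.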